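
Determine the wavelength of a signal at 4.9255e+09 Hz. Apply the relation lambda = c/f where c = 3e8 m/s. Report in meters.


lambda = c / f = 3.0000e+08 / 4.9255e+09 = 0.06091 m

0.06091 m


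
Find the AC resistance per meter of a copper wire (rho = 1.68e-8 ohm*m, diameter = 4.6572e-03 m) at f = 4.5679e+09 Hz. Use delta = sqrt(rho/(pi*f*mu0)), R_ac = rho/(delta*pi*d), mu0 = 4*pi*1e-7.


delta = sqrt(1.68e-8 / (pi * 4.5679e+09 * 4*pi*1e-7)) = 9.651981e-07 m
R_ac = 1.68e-8 / (9.651981e-07 * pi * 4.6572e-03) = 1.190 ohm/m

1.190 ohm/m


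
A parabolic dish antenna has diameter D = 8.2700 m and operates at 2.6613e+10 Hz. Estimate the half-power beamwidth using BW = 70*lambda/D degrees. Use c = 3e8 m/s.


lambda = c / f = 3.0000e+08 / 2.6613e+10 = 0.01127269 m
BW = 70 * 0.01127269 / 8.2700 = 0.09542 deg

0.09542 deg


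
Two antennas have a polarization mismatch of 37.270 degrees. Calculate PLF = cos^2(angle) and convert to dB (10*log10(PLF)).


PLF_linear = cos^2(37.270 deg) = 0.6332828
PLF_dB = 10 * log10(0.6332828) = -1.984 dB

-1.984 dB


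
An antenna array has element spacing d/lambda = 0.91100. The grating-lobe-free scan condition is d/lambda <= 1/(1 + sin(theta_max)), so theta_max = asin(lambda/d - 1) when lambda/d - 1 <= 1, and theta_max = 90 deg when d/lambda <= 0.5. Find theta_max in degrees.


lambda/d - 1 = 1/0.91100 - 1 = 0.09769484
theta_max = asin(0.09769484) = 5.606 deg

5.606 deg


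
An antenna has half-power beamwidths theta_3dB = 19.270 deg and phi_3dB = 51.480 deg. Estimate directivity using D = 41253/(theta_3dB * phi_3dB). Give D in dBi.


D_linear = 41253 / (19.270 * 51.480) = 41.58486
D_dBi = 10 * log10(41.58486) = 16.19 dBi

16.19 dBi


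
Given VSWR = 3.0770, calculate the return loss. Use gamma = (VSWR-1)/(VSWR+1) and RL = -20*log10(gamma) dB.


gamma = (3.0770 - 1) / (3.0770 + 1) = 0.5094432
RL = -20 * log10(0.5094432) = 5.858 dB

5.858 dB


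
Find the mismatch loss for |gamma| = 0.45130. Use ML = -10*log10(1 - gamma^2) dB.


ML = -10 * log10(1 - 0.45130^2) = -10 * log10(0.79632831) = 0.9891 dB

0.9891 dB


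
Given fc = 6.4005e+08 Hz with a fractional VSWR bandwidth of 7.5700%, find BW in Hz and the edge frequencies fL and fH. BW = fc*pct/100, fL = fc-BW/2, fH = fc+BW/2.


BW = 6.4005e+08 * 7.5700/100 = 4.845178e+07 Hz
fL = 6.4005e+08 - 4.845178e+07/2 = 6.158e+08 Hz
fH = 6.4005e+08 + 4.845178e+07/2 = 6.643e+08 Hz

BW=4.845e+07 Hz, fL=6.158e+08 Hz, fH=6.643e+08 Hz


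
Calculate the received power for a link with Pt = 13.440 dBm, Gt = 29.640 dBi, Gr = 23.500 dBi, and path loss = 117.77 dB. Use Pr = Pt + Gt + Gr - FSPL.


Pr = 13.440 + 29.640 + 23.500 - 117.77 = -51.19 dBm

-51.19 dBm


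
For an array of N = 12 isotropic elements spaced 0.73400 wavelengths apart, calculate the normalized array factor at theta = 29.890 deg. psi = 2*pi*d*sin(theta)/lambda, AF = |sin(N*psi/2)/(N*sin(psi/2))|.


psi = 2*pi*0.73400*sin(29.890 deg) = 2.298257 rad
AF = |sin(12*2.298257/2) / (12*sin(2.298257/2))| = 0.08587

0.08587


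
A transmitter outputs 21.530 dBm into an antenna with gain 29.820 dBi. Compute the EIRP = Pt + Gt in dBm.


EIRP = Pt + Gt = 21.530 + 29.820 = 51.35 dBm

51.35 dBm


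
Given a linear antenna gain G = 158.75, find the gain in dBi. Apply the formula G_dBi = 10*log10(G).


G_dBi = 10 * log10(158.75) = 22.01 dBi

22.01 dBi


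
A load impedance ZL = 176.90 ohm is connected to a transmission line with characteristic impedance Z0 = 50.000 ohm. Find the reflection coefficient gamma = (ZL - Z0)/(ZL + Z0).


gamma = (176.90 - 50.000) / (176.90 + 50.000) = 0.5593

0.5593


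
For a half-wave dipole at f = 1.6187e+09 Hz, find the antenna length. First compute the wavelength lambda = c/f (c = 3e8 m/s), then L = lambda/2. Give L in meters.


lambda = c / f = 3.0000e+08 / 1.6187e+09 = 0.1853339 m
L = lambda / 2 = 0.1853339 / 2 = 0.09267 m

0.09267 m


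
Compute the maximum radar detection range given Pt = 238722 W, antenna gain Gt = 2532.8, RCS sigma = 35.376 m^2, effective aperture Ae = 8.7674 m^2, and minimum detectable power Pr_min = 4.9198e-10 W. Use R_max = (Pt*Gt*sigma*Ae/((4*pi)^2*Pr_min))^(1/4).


R^4 = 238722*2532.8*35.376*8.7674 / ((4*pi)^2 * 4.9198e-10) = 2.413825e+18
R_max = 2.413825e+18^0.25 = 39416 m

39416 m


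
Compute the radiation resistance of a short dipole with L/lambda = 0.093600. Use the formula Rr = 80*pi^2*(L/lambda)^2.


Rr = 80 * pi^2 * (0.093600)^2 = 80 * 9.869604 * 8.760960e-03 = 6.917 ohm

6.917 ohm


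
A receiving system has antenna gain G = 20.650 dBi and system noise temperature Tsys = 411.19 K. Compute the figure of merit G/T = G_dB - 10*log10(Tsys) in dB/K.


G/T = 20.650 - 10*log10(411.19) = 20.650 - 26.14043 = -5.490 dB/K

-5.490 dB/K


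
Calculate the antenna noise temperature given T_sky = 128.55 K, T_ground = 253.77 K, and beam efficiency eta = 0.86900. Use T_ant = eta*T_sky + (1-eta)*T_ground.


T_ant = 0.86900 * 128.55 + (1 - 0.86900) * 253.77 = 145.0 K

145.0 K


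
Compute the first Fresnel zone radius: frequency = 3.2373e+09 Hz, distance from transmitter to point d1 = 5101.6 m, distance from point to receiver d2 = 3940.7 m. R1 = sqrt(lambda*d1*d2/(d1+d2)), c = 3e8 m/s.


lambda = c / f = 3.0000e+08 / 3.2373e+09 = 0.09266982 m
R1 = sqrt(0.09266982 * 5101.6 * 3940.7 / (5101.6 + 3940.7)) = 14.35 m

14.35 m


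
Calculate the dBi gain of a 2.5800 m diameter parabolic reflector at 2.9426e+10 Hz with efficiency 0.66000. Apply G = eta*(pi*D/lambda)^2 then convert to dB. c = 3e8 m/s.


lambda = c / f = 3.0000e+08 / 2.9426e+10 = 0.01019507 m
G_linear = 0.66000 * (pi * 2.5800 / 0.01019507)^2 = 417160.0
G_dBi = 10 * log10(417160.0) = 56.20 dBi

56.20 dBi


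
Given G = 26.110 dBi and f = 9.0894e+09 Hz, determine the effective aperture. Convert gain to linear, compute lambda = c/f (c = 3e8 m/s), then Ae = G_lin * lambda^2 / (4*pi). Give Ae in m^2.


lambda = c / f = 3.0000e+08 / 9.0894e+09 = 0.03300548 m
G_linear = 10^(26.110/10) = 408.3194
Ae = G_linear * lambda^2 / (4*pi) = 408.3194 * 0.03300548^2 / (4*pi) = 0.03540 m^2

0.03540 m^2


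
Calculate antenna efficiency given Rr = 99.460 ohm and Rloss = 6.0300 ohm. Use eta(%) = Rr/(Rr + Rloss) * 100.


eta = 99.460 / (99.460 + 6.0300) * 100 = 94.28%

94.28%


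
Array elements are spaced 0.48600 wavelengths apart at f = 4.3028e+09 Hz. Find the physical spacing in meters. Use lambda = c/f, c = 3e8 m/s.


lambda = c / f = 3.0000e+08 / 4.3028e+09 = 0.06972204 m
d = 0.48600 * 0.06972204 = 0.03388 m

0.03388 m


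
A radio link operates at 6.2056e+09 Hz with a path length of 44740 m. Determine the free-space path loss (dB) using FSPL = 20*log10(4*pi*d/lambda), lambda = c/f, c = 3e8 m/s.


lambda = c / f = 3.0000e+08 / 6.2056e+09 = 0.04834343 m
FSPL = 20 * log10(4*pi*44740/0.04834343) = 141.3 dB

141.3 dB


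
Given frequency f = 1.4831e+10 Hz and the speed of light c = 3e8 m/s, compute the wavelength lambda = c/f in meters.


lambda = c / f = 3.0000e+08 / 1.4831e+10 = 0.02023 m

0.02023 m


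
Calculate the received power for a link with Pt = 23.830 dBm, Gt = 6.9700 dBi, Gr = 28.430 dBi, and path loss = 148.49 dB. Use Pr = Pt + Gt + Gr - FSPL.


Pr = 23.830 + 6.9700 + 28.430 - 148.49 = -89.26 dBm

-89.26 dBm


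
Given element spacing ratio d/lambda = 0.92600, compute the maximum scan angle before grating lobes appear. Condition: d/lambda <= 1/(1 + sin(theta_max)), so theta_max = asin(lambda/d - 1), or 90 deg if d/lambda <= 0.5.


lambda/d - 1 = 1/0.92600 - 1 = 0.07991361
theta_max = asin(0.07991361) = 4.584 deg

4.584 deg


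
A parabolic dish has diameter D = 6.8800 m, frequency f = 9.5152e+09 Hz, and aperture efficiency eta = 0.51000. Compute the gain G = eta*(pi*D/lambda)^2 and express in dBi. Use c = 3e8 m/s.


lambda = c / f = 3.0000e+08 / 9.5152e+09 = 0.03152850 m
G_linear = 0.51000 * (pi * 6.8800 / 0.03152850)^2 = 239684.6
G_dBi = 10 * log10(239684.6) = 53.80 dBi

53.80 dBi


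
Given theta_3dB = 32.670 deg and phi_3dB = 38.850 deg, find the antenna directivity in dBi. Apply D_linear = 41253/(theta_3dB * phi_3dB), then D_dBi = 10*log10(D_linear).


D_linear = 41253 / (32.670 * 38.850) = 32.50240
D_dBi = 10 * log10(32.50240) = 15.12 dBi

15.12 dBi


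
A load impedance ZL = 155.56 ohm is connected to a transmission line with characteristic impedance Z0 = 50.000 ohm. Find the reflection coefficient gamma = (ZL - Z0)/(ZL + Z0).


gamma = (155.56 - 50.000) / (155.56 + 50.000) = 0.5135

0.5135


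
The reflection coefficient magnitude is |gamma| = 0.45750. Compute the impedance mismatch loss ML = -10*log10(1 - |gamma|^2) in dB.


ML = -10 * log10(1 - 0.45750^2) = -10 * log10(0.79069375) = 1.020 dB

1.020 dB


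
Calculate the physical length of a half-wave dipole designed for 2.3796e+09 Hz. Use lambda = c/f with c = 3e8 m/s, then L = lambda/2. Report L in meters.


lambda = c / f = 3.0000e+08 / 2.3796e+09 = 0.1260716 m
L = lambda / 2 = 0.1260716 / 2 = 0.06304 m

0.06304 m


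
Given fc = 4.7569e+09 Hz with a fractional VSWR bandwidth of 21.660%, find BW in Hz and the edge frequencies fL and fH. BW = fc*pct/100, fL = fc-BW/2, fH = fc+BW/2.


BW = 4.7569e+09 * 21.660/100 = 1.030345e+09 Hz
fL = 4.7569e+09 - 1.030345e+09/2 = 4.242e+09 Hz
fH = 4.7569e+09 + 1.030345e+09/2 = 5.272e+09 Hz

BW=1.030e+09 Hz, fL=4.242e+09 Hz, fH=5.272e+09 Hz


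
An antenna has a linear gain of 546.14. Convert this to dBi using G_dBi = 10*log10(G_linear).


G_dBi = 10 * log10(546.14) = 27.37 dBi

27.37 dBi


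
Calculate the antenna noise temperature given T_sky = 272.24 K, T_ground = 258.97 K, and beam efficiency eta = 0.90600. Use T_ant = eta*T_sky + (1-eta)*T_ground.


T_ant = 0.90600 * 272.24 + (1 - 0.90600) * 258.97 = 271.0 K

271.0 K


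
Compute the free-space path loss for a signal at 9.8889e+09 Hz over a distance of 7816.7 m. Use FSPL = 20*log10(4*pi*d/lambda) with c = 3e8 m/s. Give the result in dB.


lambda = c / f = 3.0000e+08 / 9.8889e+09 = 0.03033704 m
FSPL = 20 * log10(4*pi*7816.7/0.03033704) = 130.2 dB

130.2 dB


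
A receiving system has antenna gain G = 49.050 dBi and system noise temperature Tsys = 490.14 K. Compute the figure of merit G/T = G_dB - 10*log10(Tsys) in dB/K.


G/T = 49.050 - 10*log10(490.14) = 49.050 - 26.90320 = 22.15 dB/K

22.15 dB/K


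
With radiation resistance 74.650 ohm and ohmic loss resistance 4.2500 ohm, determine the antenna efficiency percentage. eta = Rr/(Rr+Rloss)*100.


eta = 74.650 / (74.650 + 4.2500) * 100 = 94.61%

94.61%


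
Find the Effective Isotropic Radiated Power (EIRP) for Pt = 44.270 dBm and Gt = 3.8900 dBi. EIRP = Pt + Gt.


EIRP = Pt + Gt = 44.270 + 3.8900 = 48.16 dBm

48.16 dBm


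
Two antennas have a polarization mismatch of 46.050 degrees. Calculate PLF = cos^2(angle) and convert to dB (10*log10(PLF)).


PLF_linear = cos^2(46.050 deg) = 0.4816781
PLF_dB = 10 * log10(0.4816781) = -3.172 dB

-3.172 dB


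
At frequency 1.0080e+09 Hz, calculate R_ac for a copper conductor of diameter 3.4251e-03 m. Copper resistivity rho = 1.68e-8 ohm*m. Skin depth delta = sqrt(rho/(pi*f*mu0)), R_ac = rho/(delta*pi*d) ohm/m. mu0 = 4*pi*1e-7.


delta = sqrt(1.68e-8 / (pi * 1.0080e+09 * 4*pi*1e-7)) = 2.054681e-06 m
R_ac = 1.68e-8 / (2.054681e-06 * pi * 3.4251e-03) = 0.7599 ohm/m

0.7599 ohm/m


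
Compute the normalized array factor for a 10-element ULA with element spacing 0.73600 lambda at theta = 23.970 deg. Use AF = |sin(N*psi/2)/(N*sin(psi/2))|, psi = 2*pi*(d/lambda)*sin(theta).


psi = 2*pi*0.73600*sin(23.970 deg) = 1.878711 rad
AF = |sin(10*1.878711/2) / (10*sin(1.878711/2))| = 3.868e-03

3.868e-03


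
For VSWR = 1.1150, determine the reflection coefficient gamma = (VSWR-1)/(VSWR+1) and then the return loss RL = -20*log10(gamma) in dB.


gamma = (1.1150 - 1) / (1.1150 + 1) = 0.05437352
RL = -20 * log10(0.05437352) = 25.29 dB

25.29 dB


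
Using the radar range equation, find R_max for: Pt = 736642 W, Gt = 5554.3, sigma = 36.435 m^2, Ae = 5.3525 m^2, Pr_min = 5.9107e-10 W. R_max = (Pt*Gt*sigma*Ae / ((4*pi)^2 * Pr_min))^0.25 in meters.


R^4 = 736642*5554.3*36.435*5.3525 / ((4*pi)^2 * 5.9107e-10) = 8.548750e+18
R_max = 8.548750e+18^0.25 = 54072 m

54072 m


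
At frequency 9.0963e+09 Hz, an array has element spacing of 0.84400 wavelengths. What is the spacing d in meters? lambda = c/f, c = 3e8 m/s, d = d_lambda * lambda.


lambda = c / f = 3.0000e+08 / 9.0963e+09 = 0.03298044 m
d = 0.84400 * 0.03298044 = 0.02784 m

0.02784 m


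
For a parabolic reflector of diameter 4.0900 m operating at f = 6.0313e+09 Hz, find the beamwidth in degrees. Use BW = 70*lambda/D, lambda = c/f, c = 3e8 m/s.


lambda = c / f = 3.0000e+08 / 6.0313e+09 = 0.04974052 m
BW = 70 * 0.04974052 / 4.0900 = 0.8513 deg

0.8513 deg


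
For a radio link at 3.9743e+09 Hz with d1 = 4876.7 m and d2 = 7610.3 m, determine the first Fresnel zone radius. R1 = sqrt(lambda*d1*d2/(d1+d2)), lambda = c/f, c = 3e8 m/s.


lambda = c / f = 3.0000e+08 / 3.9743e+09 = 0.07548499 m
R1 = sqrt(0.07548499 * 4876.7 * 7610.3 / (4876.7 + 7610.3)) = 14.98 m

14.98 m


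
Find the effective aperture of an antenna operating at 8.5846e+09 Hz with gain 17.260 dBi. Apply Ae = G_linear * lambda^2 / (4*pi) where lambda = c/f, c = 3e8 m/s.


lambda = c / f = 3.0000e+08 / 8.5846e+09 = 0.03494630 m
G_linear = 10^(17.260/10) = 53.21083
Ae = G_linear * lambda^2 / (4*pi) = 53.21083 * 0.03494630^2 / (4*pi) = 5.171e-03 m^2

5.171e-03 m^2


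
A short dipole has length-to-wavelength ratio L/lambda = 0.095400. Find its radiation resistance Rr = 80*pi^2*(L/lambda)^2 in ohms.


Rr = 80 * pi^2 * (0.095400)^2 = 80 * 9.869604 * 9.101160e-03 = 7.186 ohm

7.186 ohm


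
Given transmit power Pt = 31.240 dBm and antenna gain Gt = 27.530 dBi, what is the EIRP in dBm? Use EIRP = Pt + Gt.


EIRP = Pt + Gt = 31.240 + 27.530 = 58.77 dBm

58.77 dBm


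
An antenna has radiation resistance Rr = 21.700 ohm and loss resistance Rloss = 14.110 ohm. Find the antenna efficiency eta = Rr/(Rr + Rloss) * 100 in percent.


eta = 21.700 / (21.700 + 14.110) * 100 = 60.60%

60.60%


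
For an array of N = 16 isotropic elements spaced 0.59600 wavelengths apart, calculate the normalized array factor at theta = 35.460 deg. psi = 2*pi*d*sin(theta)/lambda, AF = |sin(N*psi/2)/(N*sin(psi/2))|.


psi = 2*pi*0.59600*sin(35.460 deg) = 2.172475 rad
AF = |sin(16*2.172475/2) / (16*sin(2.172475/2))| = 0.07027

0.07027


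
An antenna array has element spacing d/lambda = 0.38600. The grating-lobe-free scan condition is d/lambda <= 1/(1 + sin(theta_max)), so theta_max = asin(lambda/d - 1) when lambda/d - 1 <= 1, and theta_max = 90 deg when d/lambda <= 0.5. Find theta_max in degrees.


lambda/d - 1 = 1/0.38600 - 1 = 1.590674 >= 1
d/lambda <= 0.5, so the array can scan to endfire without grating lobes: theta_max = 90 deg

90 deg


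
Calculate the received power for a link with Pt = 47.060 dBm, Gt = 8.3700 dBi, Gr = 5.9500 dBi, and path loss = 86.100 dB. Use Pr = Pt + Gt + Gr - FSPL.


Pr = 47.060 + 8.3700 + 5.9500 - 86.100 = -24.72 dBm

-24.72 dBm


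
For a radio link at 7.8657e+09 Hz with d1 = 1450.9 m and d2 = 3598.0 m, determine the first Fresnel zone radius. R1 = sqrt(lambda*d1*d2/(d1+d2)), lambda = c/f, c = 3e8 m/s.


lambda = c / f = 3.0000e+08 / 7.8657e+09 = 0.03814028 m
R1 = sqrt(0.03814028 * 1450.9 * 3598.0 / (1450.9 + 3598.0)) = 6.280 m

6.280 m


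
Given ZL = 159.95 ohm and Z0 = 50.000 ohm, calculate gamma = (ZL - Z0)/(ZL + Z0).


gamma = (159.95 - 50.000) / (159.95 + 50.000) = 0.5237

0.5237


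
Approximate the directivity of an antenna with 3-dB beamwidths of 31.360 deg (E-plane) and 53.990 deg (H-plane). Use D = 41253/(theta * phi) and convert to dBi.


D_linear = 41253 / (31.360 * 53.990) = 24.36499
D_dBi = 10 * log10(24.36499) = 13.87 dBi

13.87 dBi


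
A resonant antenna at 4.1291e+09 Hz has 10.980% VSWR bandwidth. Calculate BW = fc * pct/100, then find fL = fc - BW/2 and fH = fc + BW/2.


BW = 4.1291e+09 * 10.980/100 = 4.533752e+08 Hz
fL = 4.1291e+09 - 4.533752e+08/2 = 3.902e+09 Hz
fH = 4.1291e+09 + 4.533752e+08/2 = 4.356e+09 Hz

BW=4.534e+08 Hz, fL=3.902e+09 Hz, fH=4.356e+09 Hz


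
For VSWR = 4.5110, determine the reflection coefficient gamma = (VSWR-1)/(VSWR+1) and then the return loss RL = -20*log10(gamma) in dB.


gamma = (4.5110 - 1) / (4.5110 + 1) = 0.6370895
RL = -20 * log10(0.6370895) = 3.916 dB

3.916 dB


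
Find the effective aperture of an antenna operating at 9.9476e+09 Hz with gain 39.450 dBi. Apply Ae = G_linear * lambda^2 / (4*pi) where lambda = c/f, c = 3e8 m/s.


lambda = c / f = 3.0000e+08 / 9.9476e+09 = 0.03015803 m
G_linear = 10^(39.450/10) = 8810.489
Ae = G_linear * lambda^2 / (4*pi) = 8810.489 * 0.03015803^2 / (4*pi) = 0.6377 m^2

0.6377 m^2


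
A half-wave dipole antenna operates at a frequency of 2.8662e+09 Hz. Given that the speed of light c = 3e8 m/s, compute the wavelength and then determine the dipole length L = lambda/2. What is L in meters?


lambda = c / f = 3.0000e+08 / 2.8662e+09 = 0.1046682 m
L = lambda / 2 = 0.1046682 / 2 = 0.05233 m

0.05233 m


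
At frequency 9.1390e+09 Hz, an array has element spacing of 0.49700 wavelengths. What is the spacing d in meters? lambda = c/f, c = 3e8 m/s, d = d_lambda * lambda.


lambda = c / f = 3.0000e+08 / 9.1390e+09 = 0.03282635 m
d = 0.49700 * 0.03282635 = 0.01631 m

0.01631 m


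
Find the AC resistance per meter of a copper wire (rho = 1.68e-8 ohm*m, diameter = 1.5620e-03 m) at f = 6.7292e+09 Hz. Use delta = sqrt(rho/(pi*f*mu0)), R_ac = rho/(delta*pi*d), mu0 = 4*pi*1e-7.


delta = sqrt(1.68e-8 / (pi * 6.7292e+09 * 4*pi*1e-7)) = 7.952305e-07 m
R_ac = 1.68e-8 / (7.952305e-07 * pi * 1.5620e-03) = 4.305 ohm/m

4.305 ohm/m


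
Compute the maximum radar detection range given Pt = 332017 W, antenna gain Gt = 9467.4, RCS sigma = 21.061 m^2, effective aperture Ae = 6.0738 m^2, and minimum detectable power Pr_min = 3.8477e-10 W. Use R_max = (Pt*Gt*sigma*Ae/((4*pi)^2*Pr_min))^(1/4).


R^4 = 332017*9467.4*21.061*6.0738 / ((4*pi)^2 * 3.8477e-10) = 6.617738e+18
R_max = 6.617738e+18^0.25 = 50720 m

50720 m


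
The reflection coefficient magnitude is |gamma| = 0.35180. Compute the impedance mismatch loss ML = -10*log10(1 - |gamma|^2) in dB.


ML = -10 * log10(1 - 0.35180^2) = -10 * log10(0.87623676) = 0.5738 dB

0.5738 dB


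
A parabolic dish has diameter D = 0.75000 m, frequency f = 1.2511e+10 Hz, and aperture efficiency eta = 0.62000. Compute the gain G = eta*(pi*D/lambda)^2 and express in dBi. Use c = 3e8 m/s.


lambda = c / f = 3.0000e+08 / 1.2511e+10 = 0.02397890 m
G_linear = 0.62000 * (pi * 0.75000 / 0.02397890)^2 = 5986.258
G_dBi = 10 * log10(5986.258) = 37.77 dBi

37.77 dBi


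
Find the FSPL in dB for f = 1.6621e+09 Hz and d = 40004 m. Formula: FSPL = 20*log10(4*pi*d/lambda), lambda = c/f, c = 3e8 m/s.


lambda = c / f = 3.0000e+08 / 1.6621e+09 = 0.1804946 m
FSPL = 20 * log10(4*pi*40004/0.1804946) = 128.9 dB

128.9 dB


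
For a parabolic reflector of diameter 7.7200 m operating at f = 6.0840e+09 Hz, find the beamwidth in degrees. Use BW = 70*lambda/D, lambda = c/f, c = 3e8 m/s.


lambda = c / f = 3.0000e+08 / 6.0840e+09 = 0.04930966 m
BW = 70 * 0.04930966 / 7.7200 = 0.4471 deg

0.4471 deg


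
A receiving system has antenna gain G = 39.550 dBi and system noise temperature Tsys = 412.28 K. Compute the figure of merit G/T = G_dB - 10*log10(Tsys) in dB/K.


G/T = 39.550 - 10*log10(412.28) = 39.550 - 26.15192 = 13.40 dB/K

13.40 dB/K


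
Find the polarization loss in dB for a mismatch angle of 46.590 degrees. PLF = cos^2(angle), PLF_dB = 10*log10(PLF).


PLF_linear = cos^2(46.590 deg) = 0.4722635
PLF_dB = 10 * log10(0.4722635) = -3.258 dB

-3.258 dB


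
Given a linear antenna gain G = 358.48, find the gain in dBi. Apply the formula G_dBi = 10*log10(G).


G_dBi = 10 * log10(358.48) = 25.54 dBi

25.54 dBi


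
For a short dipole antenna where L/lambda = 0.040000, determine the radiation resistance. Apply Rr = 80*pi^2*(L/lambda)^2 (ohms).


Rr = 80 * pi^2 * (0.040000)^2 = 80 * 9.869604 * 1.600000e-03 = 1.263 ohm

1.263 ohm


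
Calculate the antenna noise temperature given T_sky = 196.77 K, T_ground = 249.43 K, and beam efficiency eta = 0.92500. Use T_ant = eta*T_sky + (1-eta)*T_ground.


T_ant = 0.92500 * 196.77 + (1 - 0.92500) * 249.43 = 200.7 K

200.7 K


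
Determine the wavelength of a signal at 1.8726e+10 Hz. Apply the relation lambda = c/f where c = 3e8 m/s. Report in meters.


lambda = c / f = 3.0000e+08 / 1.8726e+10 = 0.01602 m

0.01602 m


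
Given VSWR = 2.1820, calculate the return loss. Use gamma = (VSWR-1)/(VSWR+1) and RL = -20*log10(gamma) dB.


gamma = (2.1820 - 1) / (2.1820 + 1) = 0.3714645
RL = -20 * log10(0.3714645) = 8.602 dB

8.602 dB


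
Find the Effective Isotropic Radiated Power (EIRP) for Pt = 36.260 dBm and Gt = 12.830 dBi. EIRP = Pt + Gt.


EIRP = Pt + Gt = 36.260 + 12.830 = 49.09 dBm

49.09 dBm


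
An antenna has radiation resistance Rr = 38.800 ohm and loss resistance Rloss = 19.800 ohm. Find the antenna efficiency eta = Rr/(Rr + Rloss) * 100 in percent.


eta = 38.800 / (38.800 + 19.800) * 100 = 66.21%

66.21%


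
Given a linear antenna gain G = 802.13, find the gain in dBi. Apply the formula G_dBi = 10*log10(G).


G_dBi = 10 * log10(802.13) = 29.04 dBi

29.04 dBi


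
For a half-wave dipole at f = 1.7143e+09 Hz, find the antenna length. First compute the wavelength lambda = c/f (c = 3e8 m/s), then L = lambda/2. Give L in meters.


lambda = c / f = 3.0000e+08 / 1.7143e+09 = 0.1749985 m
L = lambda / 2 = 0.1749985 / 2 = 0.08750 m

0.08750 m


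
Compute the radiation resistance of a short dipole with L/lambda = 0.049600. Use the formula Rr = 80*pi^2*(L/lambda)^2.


Rr = 80 * pi^2 * (0.049600)^2 = 80 * 9.869604 * 2.460160e-03 = 1.942 ohm

1.942 ohm


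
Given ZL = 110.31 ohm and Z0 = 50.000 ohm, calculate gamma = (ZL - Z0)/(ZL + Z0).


gamma = (110.31 - 50.000) / (110.31 + 50.000) = 0.3762

0.3762


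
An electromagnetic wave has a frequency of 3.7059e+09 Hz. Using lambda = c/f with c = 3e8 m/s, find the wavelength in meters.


lambda = c / f = 3.0000e+08 / 3.7059e+09 = 0.08095 m

0.08095 m


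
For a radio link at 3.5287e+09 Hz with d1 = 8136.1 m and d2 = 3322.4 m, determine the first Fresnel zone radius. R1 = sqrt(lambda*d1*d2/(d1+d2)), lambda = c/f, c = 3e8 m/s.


lambda = c / f = 3.0000e+08 / 3.5287e+09 = 0.08501715 m
R1 = sqrt(0.08501715 * 8136.1 * 3322.4 / (8136.1 + 3322.4)) = 14.16 m

14.16 m


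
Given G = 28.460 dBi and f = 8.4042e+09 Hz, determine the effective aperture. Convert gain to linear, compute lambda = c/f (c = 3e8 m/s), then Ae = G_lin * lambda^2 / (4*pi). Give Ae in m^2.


lambda = c / f = 3.0000e+08 / 8.4042e+09 = 0.03569644 m
G_linear = 10^(28.460/10) = 701.4553
Ae = G_linear * lambda^2 / (4*pi) = 701.4553 * 0.03569644^2 / (4*pi) = 0.07113 m^2

0.07113 m^2


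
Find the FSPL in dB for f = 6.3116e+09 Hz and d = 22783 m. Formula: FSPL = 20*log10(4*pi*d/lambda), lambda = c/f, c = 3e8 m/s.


lambda = c / f = 3.0000e+08 / 6.3116e+09 = 0.04753153 m
FSPL = 20 * log10(4*pi*22783/0.04753153) = 135.6 dB

135.6 dB


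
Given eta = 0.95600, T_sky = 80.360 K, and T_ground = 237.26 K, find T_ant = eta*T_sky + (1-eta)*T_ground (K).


T_ant = 0.95600 * 80.360 + (1 - 0.95600) * 237.26 = 87.26 K

87.26 K


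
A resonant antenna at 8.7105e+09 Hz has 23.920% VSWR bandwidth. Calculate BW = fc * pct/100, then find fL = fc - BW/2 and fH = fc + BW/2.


BW = 8.7105e+09 * 23.920/100 = 2.083552e+09 Hz
fL = 8.7105e+09 - 2.083552e+09/2 = 7.669e+09 Hz
fH = 8.7105e+09 + 2.083552e+09/2 = 9.752e+09 Hz

BW=2.084e+09 Hz, fL=7.669e+09 Hz, fH=9.752e+09 Hz


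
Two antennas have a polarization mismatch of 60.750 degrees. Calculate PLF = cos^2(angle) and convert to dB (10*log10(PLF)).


PLF_linear = cos^2(60.750 deg) = 0.2387507
PLF_dB = 10 * log10(0.2387507) = -6.221 dB

-6.221 dB


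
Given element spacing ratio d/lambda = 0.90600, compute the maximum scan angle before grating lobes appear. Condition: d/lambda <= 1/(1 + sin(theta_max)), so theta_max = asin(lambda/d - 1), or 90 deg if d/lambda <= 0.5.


lambda/d - 1 = 1/0.90600 - 1 = 0.1037528
theta_max = asin(0.1037528) = 5.955 deg

5.955 deg


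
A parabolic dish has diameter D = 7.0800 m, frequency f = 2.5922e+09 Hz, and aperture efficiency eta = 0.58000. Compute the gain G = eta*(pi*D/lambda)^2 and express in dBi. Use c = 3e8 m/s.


lambda = c / f = 3.0000e+08 / 2.5922e+09 = 0.1157318 m
G_linear = 0.58000 * (pi * 7.0800 / 0.1157318)^2 = 21423.42
G_dBi = 10 * log10(21423.42) = 43.31 dBi

43.31 dBi


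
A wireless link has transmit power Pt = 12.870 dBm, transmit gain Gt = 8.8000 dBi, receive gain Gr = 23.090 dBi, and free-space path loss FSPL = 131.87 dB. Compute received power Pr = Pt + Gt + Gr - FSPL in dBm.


Pr = 12.870 + 8.8000 + 23.090 - 131.87 = -87.11 dBm

-87.11 dBm


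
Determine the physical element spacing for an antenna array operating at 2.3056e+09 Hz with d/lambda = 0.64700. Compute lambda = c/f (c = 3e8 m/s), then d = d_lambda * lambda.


lambda = c / f = 3.0000e+08 / 2.3056e+09 = 0.1301180 m
d = 0.64700 * 0.1301180 = 0.08419 m

0.08419 m


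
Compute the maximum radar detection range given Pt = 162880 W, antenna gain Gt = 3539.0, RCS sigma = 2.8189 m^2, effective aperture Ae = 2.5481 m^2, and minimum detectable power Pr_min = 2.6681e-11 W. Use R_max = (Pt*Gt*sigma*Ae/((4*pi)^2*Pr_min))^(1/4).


R^4 = 162880*3539.0*2.8189*2.5481 / ((4*pi)^2 * 2.6681e-11) = 9.827038e+17
R_max = 9.827038e+17^0.25 = 31485 m

31485 m


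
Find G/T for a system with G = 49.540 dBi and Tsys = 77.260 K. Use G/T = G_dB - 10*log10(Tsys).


G/T = 49.540 - 10*log10(77.260) = 49.540 - 18.87955 = 30.66 dB/K

30.66 dB/K


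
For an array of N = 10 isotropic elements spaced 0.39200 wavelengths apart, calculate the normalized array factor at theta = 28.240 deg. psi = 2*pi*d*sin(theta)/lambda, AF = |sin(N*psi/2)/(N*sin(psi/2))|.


psi = 2*pi*0.39200*sin(28.240 deg) = 1.165412 rad
AF = |sin(10*1.165412/2) / (10*sin(1.165412/2))| = 0.08004

0.08004


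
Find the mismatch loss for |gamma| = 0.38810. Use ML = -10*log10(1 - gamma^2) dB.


ML = -10 * log10(1 - 0.38810^2) = -10 * log10(0.84937839) = 0.7090 dB

0.7090 dB


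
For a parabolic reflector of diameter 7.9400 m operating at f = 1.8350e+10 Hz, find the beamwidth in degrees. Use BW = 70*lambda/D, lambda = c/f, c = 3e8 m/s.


lambda = c / f = 3.0000e+08 / 1.8350e+10 = 0.01634877 m
BW = 70 * 0.01634877 / 7.9400 = 0.1441 deg

0.1441 deg


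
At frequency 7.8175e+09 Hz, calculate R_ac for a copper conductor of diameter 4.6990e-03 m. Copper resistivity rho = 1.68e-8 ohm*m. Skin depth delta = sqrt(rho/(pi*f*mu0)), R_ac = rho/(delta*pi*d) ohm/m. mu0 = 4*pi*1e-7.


delta = sqrt(1.68e-8 / (pi * 7.8175e+09 * 4*pi*1e-7)) = 7.378037e-07 m
R_ac = 1.68e-8 / (7.378037e-07 * pi * 4.6990e-03) = 1.542 ohm/m

1.542 ohm/m


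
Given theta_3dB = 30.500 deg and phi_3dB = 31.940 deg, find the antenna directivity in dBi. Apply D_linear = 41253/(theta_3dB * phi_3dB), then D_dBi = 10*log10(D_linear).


D_linear = 41253 / (30.500 * 31.940) = 42.34682
D_dBi = 10 * log10(42.34682) = 16.27 dBi

16.27 dBi


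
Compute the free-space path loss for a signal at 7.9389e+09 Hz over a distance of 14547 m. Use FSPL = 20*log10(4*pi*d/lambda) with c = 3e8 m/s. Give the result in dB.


lambda = c / f = 3.0000e+08 / 7.9389e+09 = 0.03778861 m
FSPL = 20 * log10(4*pi*14547/0.03778861) = 133.7 dB

133.7 dB


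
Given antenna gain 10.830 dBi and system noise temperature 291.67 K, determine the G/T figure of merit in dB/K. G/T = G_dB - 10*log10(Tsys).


G/T = 10.830 - 10*log10(291.67) = 10.830 - 24.64892 = -13.82 dB/K

-13.82 dB/K


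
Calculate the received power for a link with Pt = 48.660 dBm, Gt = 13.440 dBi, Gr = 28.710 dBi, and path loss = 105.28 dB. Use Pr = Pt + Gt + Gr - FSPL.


Pr = 48.660 + 13.440 + 28.710 - 105.28 = -14.47 dBm

-14.47 dBm


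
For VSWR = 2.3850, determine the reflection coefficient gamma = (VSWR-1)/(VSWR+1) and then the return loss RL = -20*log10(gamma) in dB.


gamma = (2.3850 - 1) / (2.3850 + 1) = 0.4091581
RL = -20 * log10(0.4091581) = 7.762 dB

7.762 dB


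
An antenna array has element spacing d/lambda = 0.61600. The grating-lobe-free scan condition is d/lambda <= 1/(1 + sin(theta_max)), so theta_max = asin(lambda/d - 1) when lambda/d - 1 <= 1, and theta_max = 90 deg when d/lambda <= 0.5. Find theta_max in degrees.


lambda/d - 1 = 1/0.61600 - 1 = 0.6233766
theta_max = asin(0.6233766) = 38.56 deg

38.56 deg


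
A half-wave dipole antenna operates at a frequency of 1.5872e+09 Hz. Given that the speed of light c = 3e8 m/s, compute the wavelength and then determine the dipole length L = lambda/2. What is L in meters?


lambda = c / f = 3.0000e+08 / 1.5872e+09 = 0.1890121 m
L = lambda / 2 = 0.1890121 / 2 = 0.09451 m

0.09451 m


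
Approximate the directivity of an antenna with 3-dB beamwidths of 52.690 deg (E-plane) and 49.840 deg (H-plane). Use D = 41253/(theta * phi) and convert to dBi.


D_linear = 41253 / (52.690 * 49.840) = 15.70903
D_dBi = 10 * log10(15.70903) = 11.96 dBi

11.96 dBi


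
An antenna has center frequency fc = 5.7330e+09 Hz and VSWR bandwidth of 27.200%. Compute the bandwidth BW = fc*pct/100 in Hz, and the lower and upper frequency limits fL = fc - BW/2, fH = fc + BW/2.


BW = 5.7330e+09 * 27.200/100 = 1.559376e+09 Hz
fL = 5.7330e+09 - 1.559376e+09/2 = 4.953e+09 Hz
fH = 5.7330e+09 + 1.559376e+09/2 = 6.513e+09 Hz

BW=1.559e+09 Hz, fL=4.953e+09 Hz, fH=6.513e+09 Hz


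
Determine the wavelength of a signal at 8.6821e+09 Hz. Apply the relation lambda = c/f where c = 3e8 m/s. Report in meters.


lambda = c / f = 3.0000e+08 / 8.6821e+09 = 0.03455 m

0.03455 m


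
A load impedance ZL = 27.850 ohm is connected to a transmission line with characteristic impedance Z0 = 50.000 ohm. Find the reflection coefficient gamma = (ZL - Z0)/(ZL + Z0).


gamma = (27.850 - 50.000) / (27.850 + 50.000) = -0.2845

-0.2845


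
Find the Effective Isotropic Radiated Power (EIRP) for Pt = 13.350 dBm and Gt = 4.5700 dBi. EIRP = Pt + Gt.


EIRP = Pt + Gt = 13.350 + 4.5700 = 17.92 dBm

17.92 dBm


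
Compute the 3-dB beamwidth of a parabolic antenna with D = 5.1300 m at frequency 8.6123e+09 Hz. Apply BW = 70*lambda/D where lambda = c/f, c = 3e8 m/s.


lambda = c / f = 3.0000e+08 / 8.6123e+09 = 0.03483390 m
BW = 70 * 0.03483390 / 5.1300 = 0.4753 deg

0.4753 deg


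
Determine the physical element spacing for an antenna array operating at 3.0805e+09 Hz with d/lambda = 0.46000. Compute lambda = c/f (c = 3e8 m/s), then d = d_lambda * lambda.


lambda = c / f = 3.0000e+08 / 3.0805e+09 = 0.09738679 m
d = 0.46000 * 0.09738679 = 0.04480 m

0.04480 m


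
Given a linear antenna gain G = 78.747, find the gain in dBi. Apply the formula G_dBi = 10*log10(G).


G_dBi = 10 * log10(78.747) = 18.96 dBi

18.96 dBi


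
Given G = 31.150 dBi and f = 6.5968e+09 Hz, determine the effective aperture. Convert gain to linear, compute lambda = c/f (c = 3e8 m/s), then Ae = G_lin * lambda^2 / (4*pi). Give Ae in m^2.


lambda = c / f = 3.0000e+08 / 6.5968e+09 = 0.04547659 m
G_linear = 10^(31.150/10) = 1303.167
Ae = G_linear * lambda^2 / (4*pi) = 1303.167 * 0.04547659^2 / (4*pi) = 0.2145 m^2

0.2145 m^2


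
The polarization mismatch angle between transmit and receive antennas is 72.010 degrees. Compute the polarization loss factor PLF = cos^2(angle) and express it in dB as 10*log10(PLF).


PLF_linear = cos^2(72.010 deg) = 0.09538894
PLF_dB = 10 * log10(0.09538894) = -10.21 dB

-10.21 dB


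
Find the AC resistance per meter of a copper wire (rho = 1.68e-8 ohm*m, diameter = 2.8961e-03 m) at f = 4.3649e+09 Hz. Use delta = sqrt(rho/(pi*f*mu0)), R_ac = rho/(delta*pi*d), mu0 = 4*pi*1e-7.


delta = sqrt(1.68e-8 / (pi * 4.3649e+09 * 4*pi*1e-7)) = 9.873875e-07 m
R_ac = 1.68e-8 / (9.873875e-07 * pi * 2.8961e-03) = 1.870 ohm/m

1.870 ohm/m


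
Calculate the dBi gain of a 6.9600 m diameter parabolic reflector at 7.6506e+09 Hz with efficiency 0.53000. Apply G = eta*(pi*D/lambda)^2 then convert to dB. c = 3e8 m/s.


lambda = c / f = 3.0000e+08 / 7.6506e+09 = 0.03921261 m
G_linear = 0.53000 * (pi * 6.9600 / 0.03921261)^2 = 164794.5
G_dBi = 10 * log10(164794.5) = 52.17 dBi

52.17 dBi


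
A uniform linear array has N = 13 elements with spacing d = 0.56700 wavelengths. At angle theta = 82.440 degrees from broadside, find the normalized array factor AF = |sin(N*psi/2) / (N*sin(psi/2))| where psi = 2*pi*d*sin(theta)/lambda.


psi = 2*pi*0.56700*sin(82.440 deg) = 3.531599 rad
AF = |sin(13*3.531599/2) / (13*sin(3.531599/2))| = 0.06442

0.06442


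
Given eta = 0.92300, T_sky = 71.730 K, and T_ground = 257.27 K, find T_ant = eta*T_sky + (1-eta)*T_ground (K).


T_ant = 0.92300 * 71.730 + (1 - 0.92300) * 257.27 = 86.02 K

86.02 K


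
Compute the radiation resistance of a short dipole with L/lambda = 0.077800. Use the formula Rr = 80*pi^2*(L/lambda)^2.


Rr = 80 * pi^2 * (0.077800)^2 = 80 * 9.869604 * 6.052840e-03 = 4.779 ohm

4.779 ohm


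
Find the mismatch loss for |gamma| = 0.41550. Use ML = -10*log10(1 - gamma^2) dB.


ML = -10 * log10(1 - 0.41550^2) = -10 * log10(0.82735975) = 0.8231 dB

0.8231 dB


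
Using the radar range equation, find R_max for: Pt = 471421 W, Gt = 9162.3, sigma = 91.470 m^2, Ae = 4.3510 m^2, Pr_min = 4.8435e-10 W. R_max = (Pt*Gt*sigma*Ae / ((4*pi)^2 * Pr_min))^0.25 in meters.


R^4 = 471421*9162.3*91.470*4.3510 / ((4*pi)^2 * 4.8435e-10) = 2.247513e+19
R_max = 2.247513e+19^0.25 = 68853 m

68853 m


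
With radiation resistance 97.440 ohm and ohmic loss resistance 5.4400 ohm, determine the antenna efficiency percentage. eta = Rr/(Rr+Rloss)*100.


eta = 97.440 / (97.440 + 5.4400) * 100 = 94.71%

94.71%


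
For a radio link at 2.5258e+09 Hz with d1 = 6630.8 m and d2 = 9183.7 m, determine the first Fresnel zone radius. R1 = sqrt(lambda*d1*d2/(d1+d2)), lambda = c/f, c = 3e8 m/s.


lambda = c / f = 3.0000e+08 / 2.5258e+09 = 0.1187742 m
R1 = sqrt(0.1187742 * 6630.8 * 9183.7 / (6630.8 + 9183.7)) = 21.39 m

21.39 m


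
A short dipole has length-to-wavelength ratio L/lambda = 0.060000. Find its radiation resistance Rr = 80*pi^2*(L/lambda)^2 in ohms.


Rr = 80 * pi^2 * (0.060000)^2 = 80 * 9.869604 * 3.600000e-03 = 2.842 ohm

2.842 ohm


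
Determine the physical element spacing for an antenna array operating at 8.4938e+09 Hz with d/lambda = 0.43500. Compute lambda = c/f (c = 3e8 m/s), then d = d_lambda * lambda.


lambda = c / f = 3.0000e+08 / 8.4938e+09 = 0.03531988 m
d = 0.43500 * 0.03531988 = 0.01536 m

0.01536 m


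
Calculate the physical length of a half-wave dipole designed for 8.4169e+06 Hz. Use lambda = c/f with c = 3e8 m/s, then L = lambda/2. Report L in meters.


lambda = c / f = 3.0000e+08 / 8.4169e+06 = 35.64258 m
L = lambda / 2 = 35.64258 / 2 = 17.82 m

17.82 m


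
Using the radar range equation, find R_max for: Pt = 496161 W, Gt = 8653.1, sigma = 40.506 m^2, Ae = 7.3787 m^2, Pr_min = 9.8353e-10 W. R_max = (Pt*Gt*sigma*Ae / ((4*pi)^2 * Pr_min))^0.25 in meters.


R^4 = 496161*8653.1*40.506*7.3787 / ((4*pi)^2 * 9.8353e-10) = 8.262020e+18
R_max = 8.262020e+18^0.25 = 53613 m

53613 m


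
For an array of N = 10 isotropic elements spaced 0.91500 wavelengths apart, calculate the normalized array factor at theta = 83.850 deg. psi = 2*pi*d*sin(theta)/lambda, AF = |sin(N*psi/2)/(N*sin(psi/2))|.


psi = 2*pi*0.91500*sin(83.850 deg) = 5.716027 rad
AF = |sin(10*5.716027/2) / (10*sin(5.716027/2))| = 0.1076

0.1076


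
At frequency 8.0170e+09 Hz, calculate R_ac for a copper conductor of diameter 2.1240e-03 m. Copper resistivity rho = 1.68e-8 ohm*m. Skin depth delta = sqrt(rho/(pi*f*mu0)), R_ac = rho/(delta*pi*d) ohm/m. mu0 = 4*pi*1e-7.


delta = sqrt(1.68e-8 / (pi * 8.0170e+09 * 4*pi*1e-7)) = 7.285659e-07 m
R_ac = 1.68e-8 / (7.285659e-07 * pi * 2.1240e-03) = 3.456 ohm/m

3.456 ohm/m


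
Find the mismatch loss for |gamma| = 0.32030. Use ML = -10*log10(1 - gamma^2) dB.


ML = -10 * log10(1 - 0.32030^2) = -10 * log10(0.89740791) = 0.4701 dB

0.4701 dB


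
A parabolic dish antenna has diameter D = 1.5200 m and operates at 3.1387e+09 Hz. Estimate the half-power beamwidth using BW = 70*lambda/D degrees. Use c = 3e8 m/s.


lambda = c / f = 3.0000e+08 / 3.1387e+09 = 0.09558097 m
BW = 70 * 0.09558097 / 1.5200 = 4.402 deg

4.402 deg


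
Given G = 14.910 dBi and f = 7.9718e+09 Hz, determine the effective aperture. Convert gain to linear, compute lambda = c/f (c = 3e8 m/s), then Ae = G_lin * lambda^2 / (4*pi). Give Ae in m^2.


lambda = c / f = 3.0000e+08 / 7.9718e+09 = 0.03763266 m
G_linear = 10^(14.910/10) = 30.97419
Ae = G_linear * lambda^2 / (4*pi) = 30.97419 * 0.03763266^2 / (4*pi) = 3.491e-03 m^2

3.491e-03 m^2


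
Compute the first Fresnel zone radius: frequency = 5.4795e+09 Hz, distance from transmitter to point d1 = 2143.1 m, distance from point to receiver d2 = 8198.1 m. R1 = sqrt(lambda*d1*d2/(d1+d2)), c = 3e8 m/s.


lambda = c / f = 3.0000e+08 / 5.4795e+09 = 0.05474952 m
R1 = sqrt(0.05474952 * 2143.1 * 8198.1 / (2143.1 + 8198.1)) = 9.645 m

9.645 m


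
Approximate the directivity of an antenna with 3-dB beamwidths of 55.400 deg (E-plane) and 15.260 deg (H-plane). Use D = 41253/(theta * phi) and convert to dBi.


D_linear = 41253 / (55.400 * 15.260) = 48.79679
D_dBi = 10 * log10(48.79679) = 16.88 dBi

16.88 dBi


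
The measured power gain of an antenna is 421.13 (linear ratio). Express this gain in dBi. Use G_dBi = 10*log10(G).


G_dBi = 10 * log10(421.13) = 26.24 dBi

26.24 dBi


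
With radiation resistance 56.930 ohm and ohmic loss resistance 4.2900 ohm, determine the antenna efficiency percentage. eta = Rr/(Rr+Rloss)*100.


eta = 56.930 / (56.930 + 4.2900) * 100 = 92.99%

92.99%


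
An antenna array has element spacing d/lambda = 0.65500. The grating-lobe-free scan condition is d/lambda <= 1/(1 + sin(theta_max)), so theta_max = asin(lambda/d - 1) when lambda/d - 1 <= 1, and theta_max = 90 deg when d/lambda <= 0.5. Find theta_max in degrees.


lambda/d - 1 = 1/0.65500 - 1 = 0.5267176
theta_max = asin(0.5267176) = 31.78 deg

31.78 deg


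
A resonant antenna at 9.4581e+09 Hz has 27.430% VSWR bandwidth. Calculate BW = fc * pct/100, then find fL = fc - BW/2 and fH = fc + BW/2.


BW = 9.4581e+09 * 27.430/100 = 2.594357e+09 Hz
fL = 9.4581e+09 - 2.594357e+09/2 = 8.161e+09 Hz
fH = 9.4581e+09 + 2.594357e+09/2 = 1.076e+10 Hz

BW=2.594e+09 Hz, fL=8.161e+09 Hz, fH=1.076e+10 Hz


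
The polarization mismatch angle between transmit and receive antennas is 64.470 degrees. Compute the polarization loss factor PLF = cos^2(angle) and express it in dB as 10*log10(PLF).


PLF_linear = cos^2(64.470 deg) = 0.1857469
PLF_dB = 10 * log10(0.1857469) = -7.311 dB

-7.311 dB


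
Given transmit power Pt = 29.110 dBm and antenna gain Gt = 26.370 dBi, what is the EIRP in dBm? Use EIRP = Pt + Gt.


EIRP = Pt + Gt = 29.110 + 26.370 = 55.48 dBm

55.48 dBm


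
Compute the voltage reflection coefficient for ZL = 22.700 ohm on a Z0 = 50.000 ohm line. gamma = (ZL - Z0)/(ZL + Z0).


gamma = (22.700 - 50.000) / (22.700 + 50.000) = -0.3755

-0.3755


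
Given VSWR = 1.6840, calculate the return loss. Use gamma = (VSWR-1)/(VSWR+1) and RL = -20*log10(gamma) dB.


gamma = (1.6840 - 1) / (1.6840 + 1) = 0.2548435
RL = -20 * log10(0.2548435) = 11.87 dB

11.87 dB


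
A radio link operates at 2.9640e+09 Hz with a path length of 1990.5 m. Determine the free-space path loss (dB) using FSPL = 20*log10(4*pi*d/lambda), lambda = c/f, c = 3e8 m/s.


lambda = c / f = 3.0000e+08 / 2.9640e+09 = 0.1012146 m
FSPL = 20 * log10(4*pi*1990.5/0.1012146) = 107.9 dB

107.9 dB
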